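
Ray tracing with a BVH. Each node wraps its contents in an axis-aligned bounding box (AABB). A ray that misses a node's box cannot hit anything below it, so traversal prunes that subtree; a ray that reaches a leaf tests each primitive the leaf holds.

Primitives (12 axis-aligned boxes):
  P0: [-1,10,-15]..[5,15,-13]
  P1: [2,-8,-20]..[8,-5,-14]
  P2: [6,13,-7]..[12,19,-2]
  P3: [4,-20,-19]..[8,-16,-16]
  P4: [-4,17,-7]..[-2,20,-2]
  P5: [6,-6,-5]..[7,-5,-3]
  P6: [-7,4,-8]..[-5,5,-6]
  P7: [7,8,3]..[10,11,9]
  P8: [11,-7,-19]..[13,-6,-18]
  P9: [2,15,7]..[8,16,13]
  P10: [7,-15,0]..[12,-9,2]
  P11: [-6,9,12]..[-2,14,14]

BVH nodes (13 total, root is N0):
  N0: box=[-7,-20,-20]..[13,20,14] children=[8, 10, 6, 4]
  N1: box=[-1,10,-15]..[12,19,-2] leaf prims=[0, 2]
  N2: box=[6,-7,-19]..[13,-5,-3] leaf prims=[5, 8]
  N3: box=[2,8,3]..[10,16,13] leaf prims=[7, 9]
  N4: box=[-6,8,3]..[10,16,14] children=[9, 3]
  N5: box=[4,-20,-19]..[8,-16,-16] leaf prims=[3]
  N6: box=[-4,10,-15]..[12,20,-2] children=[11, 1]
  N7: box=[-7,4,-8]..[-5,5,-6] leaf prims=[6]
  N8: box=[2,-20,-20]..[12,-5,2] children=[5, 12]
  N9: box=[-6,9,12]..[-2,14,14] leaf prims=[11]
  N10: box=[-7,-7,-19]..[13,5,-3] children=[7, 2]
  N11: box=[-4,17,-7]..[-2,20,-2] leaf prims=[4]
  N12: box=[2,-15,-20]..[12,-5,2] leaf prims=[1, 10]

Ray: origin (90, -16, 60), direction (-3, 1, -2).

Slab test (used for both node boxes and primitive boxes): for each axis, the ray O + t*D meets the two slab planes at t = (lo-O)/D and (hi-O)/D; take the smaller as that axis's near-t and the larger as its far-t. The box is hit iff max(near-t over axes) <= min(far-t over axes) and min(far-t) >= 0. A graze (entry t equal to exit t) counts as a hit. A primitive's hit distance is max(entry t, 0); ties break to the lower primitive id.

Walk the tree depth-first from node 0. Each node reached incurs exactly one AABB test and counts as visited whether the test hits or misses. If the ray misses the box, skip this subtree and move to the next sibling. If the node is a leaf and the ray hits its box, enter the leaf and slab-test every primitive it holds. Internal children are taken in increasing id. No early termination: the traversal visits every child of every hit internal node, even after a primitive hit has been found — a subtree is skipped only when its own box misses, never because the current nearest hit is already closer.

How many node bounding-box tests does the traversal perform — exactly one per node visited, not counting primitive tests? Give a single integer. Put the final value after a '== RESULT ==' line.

Traverse from the root:
N0 x:[77/3,97/3] y:[-4,36] z:[23,40] -> hit [77/3,97/3], descend [4, 6, 8, 10]
  N4 x:[80/3,32] y:[24,32] z:[23,57/2] -> hit [80/3,57/2], descend [3, 9]
    N3 x:[80/3,88/3] y:[24,32] z:[47/2,57/2] -> hit [80/3,57/2] leaf, test {P7@t=80/3, P9(miss)}
    N9 x:[92/3,32] y:[25,30] z:[23,24] -> miss, prune
  N6 x:[26,94/3] y:[26,36] z:[31,75/2] -> hit [31,94/3], descend [1, 11]
    N1 x:[26,91/3] y:[26,35] z:[31,75/2] -> miss, prune
    N11 x:[92/3,94/3] y:[33,36] z:[31,67/2] -> miss, prune
  N8 x:[26,88/3] y:[-4,11] z:[29,40] -> miss, prune
  N10 x:[77/3,97/3] y:[9,21] z:[63/2,79/2] -> miss, prune

Visited [0, 4, 3, 9, 6, 1, 11, 8, 10]. Tests: 9 box, 1 leaf. Nearest: P7.

== RESULT ==
9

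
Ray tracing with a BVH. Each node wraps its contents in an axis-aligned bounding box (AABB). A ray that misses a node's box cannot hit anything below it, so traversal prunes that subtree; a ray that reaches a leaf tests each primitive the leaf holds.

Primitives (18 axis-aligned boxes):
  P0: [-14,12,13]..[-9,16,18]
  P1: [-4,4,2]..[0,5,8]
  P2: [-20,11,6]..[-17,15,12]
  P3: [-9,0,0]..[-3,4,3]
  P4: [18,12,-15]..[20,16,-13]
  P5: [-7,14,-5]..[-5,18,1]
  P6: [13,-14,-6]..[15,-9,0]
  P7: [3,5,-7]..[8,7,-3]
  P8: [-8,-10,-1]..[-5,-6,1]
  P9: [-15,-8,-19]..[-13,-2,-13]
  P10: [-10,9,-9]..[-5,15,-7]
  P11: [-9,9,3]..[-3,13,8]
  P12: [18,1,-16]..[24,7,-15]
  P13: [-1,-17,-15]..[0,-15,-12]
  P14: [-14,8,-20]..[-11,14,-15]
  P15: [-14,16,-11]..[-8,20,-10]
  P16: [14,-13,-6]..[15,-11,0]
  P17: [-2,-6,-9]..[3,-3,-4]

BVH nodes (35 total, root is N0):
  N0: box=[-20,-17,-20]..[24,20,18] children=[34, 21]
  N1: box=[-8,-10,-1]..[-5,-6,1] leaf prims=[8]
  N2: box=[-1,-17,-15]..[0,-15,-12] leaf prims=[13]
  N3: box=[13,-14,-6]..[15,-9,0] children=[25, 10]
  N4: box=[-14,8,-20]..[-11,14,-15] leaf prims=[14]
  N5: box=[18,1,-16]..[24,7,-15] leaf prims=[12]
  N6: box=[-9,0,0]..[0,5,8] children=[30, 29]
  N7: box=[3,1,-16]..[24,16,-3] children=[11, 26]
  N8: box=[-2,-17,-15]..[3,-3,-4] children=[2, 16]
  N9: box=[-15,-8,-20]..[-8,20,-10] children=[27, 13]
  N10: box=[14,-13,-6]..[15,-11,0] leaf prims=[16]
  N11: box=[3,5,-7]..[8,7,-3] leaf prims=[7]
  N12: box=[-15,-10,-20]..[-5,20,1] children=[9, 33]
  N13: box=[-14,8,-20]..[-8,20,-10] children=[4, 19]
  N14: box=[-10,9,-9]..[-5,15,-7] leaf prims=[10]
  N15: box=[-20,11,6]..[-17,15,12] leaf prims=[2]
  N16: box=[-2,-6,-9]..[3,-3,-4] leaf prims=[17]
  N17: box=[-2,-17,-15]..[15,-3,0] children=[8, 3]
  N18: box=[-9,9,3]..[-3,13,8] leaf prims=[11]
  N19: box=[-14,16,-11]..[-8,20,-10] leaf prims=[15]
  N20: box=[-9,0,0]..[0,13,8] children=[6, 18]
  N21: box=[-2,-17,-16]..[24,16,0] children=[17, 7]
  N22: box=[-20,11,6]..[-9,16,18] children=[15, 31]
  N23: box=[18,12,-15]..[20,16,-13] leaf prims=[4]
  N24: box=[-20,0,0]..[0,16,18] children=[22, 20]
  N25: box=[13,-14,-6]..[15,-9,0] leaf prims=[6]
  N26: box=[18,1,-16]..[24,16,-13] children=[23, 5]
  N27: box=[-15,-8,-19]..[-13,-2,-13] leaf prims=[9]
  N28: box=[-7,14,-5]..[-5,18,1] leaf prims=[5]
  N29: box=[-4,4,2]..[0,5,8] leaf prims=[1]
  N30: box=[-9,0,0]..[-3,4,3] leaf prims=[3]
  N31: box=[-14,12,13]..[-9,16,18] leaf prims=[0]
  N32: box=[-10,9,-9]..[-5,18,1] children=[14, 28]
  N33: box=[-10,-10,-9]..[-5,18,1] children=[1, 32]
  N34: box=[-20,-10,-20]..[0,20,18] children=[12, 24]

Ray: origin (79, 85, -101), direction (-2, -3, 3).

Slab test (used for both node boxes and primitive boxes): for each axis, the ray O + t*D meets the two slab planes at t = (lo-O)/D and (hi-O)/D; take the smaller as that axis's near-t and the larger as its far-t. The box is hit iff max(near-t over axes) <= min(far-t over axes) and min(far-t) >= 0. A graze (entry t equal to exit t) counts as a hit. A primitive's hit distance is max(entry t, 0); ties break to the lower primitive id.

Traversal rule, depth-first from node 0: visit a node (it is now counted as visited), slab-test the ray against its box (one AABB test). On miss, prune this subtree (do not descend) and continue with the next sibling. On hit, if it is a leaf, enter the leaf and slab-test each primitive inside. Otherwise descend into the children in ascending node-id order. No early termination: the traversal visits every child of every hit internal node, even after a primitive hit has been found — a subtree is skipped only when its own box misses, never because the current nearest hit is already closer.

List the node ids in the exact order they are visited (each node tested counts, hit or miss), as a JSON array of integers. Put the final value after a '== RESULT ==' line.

Traverse from the root:
N0 x:[55/2,99/2] y:[65/3,34] z:[27,119/3] -> hit [55/2,34], descend [21, 34]
  N21 x:[55/2,81/2] y:[23,34] z:[85/3,101/3] -> hit [85/3,101/3], descend [7, 17]
    N7 x:[55/2,38] y:[23,28] z:[85/3,98/3] -> miss, prune
    N17 x:[32,81/2] y:[88/3,34] z:[86/3,101/3] -> hit [32,101/3], descend [3, 8]
      N3 x:[32,33] y:[94/3,33] z:[95/3,101/3] -> hit [32,33], descend [10, 25]
        N10 x:[32,65/2] y:[32,98/3] z:[95/3,101/3] -> hit [32,65/2] leaf, test {P16@t=32}
        N25 x:[32,33] y:[94/3,33] z:[95/3,101/3] -> hit [32,33] leaf, test {P6@t=32}
      N8 x:[38,81/2] y:[88/3,34] z:[86/3,97/3] -> miss, prune
  N34 x:[79/2,99/2] y:[65/3,95/3] z:[27,119/3] -> miss, prune

order=[0, 21, 7, 17, 3, 10, 25, 8, 34]  |boxes|=9  |leaves|=2  hit=P6

== RESULT ==
[0, 21, 7, 17, 3, 10, 25, 8, 34]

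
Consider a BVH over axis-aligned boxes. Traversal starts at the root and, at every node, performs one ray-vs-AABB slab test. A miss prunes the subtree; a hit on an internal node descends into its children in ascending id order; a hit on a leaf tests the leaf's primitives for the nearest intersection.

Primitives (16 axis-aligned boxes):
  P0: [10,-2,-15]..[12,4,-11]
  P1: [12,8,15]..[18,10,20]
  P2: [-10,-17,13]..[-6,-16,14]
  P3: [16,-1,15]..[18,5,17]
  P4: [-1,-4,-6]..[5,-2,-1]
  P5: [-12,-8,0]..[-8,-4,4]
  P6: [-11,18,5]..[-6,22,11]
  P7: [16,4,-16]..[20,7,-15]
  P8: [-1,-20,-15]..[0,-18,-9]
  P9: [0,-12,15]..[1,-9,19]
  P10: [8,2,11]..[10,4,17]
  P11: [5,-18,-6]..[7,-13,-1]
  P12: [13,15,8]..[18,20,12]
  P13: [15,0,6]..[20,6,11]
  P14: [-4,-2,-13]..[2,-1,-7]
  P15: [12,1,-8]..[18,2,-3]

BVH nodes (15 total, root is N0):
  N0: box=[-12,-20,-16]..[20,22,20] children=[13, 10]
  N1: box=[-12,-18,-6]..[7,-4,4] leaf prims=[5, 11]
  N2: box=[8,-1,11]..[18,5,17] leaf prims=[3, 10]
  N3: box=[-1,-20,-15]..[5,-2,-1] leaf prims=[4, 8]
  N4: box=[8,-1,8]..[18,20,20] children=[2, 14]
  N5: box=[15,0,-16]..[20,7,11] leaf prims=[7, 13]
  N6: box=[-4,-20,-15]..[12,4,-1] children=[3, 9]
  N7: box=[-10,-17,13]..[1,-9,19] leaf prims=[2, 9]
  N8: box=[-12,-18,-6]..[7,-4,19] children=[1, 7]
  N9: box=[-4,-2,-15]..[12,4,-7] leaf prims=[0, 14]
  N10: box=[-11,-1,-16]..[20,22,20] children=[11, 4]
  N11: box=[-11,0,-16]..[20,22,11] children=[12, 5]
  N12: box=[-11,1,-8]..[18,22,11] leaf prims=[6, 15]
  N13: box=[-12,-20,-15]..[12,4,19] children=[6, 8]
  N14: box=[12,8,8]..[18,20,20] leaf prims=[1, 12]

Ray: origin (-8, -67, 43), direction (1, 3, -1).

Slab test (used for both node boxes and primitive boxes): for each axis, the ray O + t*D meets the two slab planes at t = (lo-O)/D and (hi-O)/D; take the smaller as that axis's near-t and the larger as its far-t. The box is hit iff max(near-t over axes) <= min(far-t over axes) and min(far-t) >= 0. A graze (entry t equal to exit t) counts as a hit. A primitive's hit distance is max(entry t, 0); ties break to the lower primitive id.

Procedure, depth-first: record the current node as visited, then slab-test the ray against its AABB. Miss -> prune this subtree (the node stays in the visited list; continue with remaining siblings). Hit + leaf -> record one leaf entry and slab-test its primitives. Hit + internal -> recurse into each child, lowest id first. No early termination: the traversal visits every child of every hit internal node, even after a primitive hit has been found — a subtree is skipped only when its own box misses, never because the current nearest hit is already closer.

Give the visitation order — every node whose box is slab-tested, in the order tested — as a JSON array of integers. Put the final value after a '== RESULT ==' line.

Trace the traversal:
N0 x:[-4,28] y:[47/3,89/3] z:[23,59] -> hit [23,28], descend [10, 13]
  N10 x:[-3,28] y:[22,89/3] z:[23,59] -> hit [23,28], descend [4, 11]
    N4 x:[16,26] y:[22,29] z:[23,35] -> hit [23,26], descend [2, 14]
      N2 x:[16,26] y:[22,24] z:[26,32] -> miss, prune
      N14 x:[20,26] y:[25,29] z:[23,35] -> hit [25,26] leaf, test {P1@t=25, P12(miss)}
    N11 x:[-3,28] y:[67/3,89/3] z:[32,59] -> miss, prune
  N13 x:[-4,20] y:[47/3,71/3] z:[24,58] -> miss, prune

Summary -> nodes [0, 10, 4, 2, 14, 11, 13]; box-tests=7; leaf-entries=1; first=P1

== RESULT ==
[0, 10, 4, 2, 14, 11, 13]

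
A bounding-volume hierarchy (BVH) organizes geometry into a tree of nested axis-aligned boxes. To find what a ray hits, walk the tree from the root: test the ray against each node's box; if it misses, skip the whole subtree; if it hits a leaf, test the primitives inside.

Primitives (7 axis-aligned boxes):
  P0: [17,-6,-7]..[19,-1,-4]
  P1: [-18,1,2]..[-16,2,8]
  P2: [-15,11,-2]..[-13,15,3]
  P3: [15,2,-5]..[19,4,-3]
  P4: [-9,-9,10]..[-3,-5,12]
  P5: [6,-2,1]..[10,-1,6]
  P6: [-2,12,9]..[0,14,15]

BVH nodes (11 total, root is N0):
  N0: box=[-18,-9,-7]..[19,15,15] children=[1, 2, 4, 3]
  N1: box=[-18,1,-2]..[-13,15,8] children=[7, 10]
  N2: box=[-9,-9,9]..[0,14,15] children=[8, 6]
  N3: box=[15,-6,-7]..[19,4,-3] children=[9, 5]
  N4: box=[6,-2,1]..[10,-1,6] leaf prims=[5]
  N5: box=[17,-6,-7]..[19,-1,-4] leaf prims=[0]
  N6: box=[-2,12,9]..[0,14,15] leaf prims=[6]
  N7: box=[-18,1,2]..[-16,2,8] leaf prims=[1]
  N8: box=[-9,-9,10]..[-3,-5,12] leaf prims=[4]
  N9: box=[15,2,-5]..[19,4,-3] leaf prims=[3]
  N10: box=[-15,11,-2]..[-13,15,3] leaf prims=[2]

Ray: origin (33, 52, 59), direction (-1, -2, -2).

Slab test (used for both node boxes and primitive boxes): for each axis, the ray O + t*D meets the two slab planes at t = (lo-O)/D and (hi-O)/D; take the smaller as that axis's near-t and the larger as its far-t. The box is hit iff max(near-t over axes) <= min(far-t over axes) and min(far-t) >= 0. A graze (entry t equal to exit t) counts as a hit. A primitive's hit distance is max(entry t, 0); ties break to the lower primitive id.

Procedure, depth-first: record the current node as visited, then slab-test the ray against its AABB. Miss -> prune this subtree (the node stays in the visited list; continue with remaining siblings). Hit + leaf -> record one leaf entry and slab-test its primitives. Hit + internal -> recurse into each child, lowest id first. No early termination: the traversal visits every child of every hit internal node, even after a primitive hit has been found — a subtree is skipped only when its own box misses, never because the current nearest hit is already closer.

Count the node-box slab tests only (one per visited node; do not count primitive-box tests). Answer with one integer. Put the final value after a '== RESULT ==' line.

Walk:
N0 x:[14,51] y:[37/2,61/2] z:[22,33] -> hit [22,61/2], descend [1, 2, 3, 4]
  N1 x:[46,51] y:[37/2,51/2] z:[51/2,61/2] -> miss, prune
  N2 x:[33,42] y:[19,61/2] z:[22,25] -> miss, prune
  N3 x:[14,18] y:[24,29] z:[31,33] -> miss, prune
  N4 x:[23,27] y:[53/2,27] z:[53/2,29] -> hit [53/2,27] leaf, test {P5@t=53/2}

Visited [0, 1, 2, 3, 4]. Tests: 5 box, 1 leaf. Nearest: P5.

== RESULT ==
5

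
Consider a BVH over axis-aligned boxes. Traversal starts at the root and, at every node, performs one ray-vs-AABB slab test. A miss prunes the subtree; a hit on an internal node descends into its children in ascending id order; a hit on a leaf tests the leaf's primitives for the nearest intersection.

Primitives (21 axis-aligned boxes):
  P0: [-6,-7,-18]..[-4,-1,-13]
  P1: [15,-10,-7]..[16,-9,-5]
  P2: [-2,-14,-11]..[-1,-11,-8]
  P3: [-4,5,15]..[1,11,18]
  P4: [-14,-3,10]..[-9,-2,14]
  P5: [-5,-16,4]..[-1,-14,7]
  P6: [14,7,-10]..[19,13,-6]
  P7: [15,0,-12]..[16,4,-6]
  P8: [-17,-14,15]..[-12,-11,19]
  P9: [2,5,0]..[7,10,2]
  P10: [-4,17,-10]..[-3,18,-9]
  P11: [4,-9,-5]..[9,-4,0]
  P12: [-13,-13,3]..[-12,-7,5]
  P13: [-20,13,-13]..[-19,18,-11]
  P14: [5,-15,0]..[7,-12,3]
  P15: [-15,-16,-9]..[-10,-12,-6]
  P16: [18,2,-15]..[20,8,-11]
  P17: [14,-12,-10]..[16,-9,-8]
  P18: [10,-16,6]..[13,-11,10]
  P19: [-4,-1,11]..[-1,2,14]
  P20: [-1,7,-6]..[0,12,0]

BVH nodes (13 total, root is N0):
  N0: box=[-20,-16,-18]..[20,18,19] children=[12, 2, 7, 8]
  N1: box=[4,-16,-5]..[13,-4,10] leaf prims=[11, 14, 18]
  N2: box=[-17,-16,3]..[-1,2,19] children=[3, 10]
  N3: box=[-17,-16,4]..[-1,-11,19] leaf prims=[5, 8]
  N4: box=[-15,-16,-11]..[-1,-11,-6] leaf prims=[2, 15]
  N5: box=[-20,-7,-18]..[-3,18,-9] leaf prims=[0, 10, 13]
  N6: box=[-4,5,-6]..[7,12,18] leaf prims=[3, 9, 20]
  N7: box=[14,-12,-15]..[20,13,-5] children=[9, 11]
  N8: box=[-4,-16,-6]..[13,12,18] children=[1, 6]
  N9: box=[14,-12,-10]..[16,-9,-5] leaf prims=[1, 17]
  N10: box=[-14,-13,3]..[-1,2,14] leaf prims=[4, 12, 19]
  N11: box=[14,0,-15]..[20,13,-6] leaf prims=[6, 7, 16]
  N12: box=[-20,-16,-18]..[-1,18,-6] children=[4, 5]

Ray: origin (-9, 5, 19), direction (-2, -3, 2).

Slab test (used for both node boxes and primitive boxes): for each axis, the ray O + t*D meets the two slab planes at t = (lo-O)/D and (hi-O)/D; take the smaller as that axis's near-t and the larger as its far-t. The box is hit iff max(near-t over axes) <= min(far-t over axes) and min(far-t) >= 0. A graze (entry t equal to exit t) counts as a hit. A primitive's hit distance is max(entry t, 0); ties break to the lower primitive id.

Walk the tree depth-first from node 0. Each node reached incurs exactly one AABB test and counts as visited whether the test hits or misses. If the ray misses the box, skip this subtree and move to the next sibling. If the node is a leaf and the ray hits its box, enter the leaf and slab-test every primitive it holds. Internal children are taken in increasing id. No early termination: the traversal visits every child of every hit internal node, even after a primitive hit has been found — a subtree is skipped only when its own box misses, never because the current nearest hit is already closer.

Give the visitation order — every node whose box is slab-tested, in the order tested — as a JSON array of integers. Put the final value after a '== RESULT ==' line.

Traverse from the root:
N0 x:[-29/2,11/2] y:[-13/3,7] z:[-37/2,0] -> hit [-13/3,0], descend [2, 7, 8, 12]
  N2 x:[-4,4] y:[1,7] z:[-8,0] -> miss, prune
  N7 x:[-29/2,-23/2] y:[-8/3,17/3] z:[-17,-12] -> miss, prune
  N8 x:[-11,-5/2] y:[-7/3,7] z:[-25/2,-1/2] -> miss, prune
  N12 x:[-4,11/2] y:[-13/3,7] z:[-37/2,-25/2] -> miss, prune

5 AABB tests over nodes [0, 2, 7, 8, 12]; 0 leaves entered; closest miss.

== RESULT ==
[0, 2, 7, 8, 12]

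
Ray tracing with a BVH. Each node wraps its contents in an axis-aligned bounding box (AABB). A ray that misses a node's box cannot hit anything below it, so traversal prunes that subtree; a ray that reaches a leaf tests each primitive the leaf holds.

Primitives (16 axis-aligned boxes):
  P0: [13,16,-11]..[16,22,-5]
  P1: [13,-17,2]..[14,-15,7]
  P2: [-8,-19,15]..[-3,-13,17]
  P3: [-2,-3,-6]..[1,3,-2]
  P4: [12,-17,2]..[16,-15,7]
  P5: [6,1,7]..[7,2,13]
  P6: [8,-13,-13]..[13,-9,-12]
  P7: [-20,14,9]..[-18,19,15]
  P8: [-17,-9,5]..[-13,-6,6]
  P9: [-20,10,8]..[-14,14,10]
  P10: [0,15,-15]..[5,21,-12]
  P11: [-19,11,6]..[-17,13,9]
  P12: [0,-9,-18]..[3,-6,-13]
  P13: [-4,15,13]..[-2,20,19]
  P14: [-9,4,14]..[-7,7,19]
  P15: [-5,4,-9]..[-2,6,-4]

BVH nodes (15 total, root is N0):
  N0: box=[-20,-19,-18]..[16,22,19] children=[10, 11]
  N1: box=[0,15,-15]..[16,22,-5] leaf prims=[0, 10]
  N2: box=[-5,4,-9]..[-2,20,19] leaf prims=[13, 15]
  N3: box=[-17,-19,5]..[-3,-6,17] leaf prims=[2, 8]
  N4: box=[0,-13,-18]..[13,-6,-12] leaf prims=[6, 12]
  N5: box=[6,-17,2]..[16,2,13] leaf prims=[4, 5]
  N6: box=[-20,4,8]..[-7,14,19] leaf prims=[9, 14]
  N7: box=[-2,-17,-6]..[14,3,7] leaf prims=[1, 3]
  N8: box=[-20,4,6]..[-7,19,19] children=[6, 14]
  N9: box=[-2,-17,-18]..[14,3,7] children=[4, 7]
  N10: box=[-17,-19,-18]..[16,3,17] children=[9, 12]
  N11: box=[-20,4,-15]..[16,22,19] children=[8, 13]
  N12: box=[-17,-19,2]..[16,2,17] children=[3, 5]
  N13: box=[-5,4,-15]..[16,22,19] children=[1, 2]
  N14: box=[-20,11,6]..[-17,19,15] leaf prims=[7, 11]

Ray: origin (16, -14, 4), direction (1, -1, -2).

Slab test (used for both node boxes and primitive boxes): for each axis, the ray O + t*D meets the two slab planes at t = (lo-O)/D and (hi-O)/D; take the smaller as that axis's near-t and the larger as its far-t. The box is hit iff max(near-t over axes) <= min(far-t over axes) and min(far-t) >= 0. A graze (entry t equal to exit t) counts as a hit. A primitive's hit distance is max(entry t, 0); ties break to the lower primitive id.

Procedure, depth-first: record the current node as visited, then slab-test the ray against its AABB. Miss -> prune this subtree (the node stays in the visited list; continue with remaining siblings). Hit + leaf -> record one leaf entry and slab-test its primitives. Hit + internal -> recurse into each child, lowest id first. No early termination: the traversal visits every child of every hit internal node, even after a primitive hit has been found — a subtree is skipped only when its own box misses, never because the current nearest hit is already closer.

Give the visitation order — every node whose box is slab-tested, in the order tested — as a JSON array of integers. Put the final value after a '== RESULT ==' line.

Walk:
N0 x:[-36,0] y:[-36,5] z:[-15/2,11] -> hit [-15/2,0], descend [10, 11]
  N10 x:[-33,0] y:[-17,5] z:[-13/2,11] -> hit [-13/2,0], descend [9, 12]
    N9 x:[-18,-2] y:[-17,3] z:[-3/2,11] -> miss, prune
    N12 x:[-33,0] y:[-16,5] z:[-13/2,1] -> hit [-13/2,0], descend [3, 5]
      N3 x:[-33,-19] y:[-8,5] z:[-13/2,-1/2] -> miss, prune
      N5 x:[-10,0] y:[-16,3] z:[-9/2,1] -> hit [-9/2,0] leaf, test {P4(miss), P5(miss)}
  N11 x:[-36,0] y:[-36,-18] z:[-15/2,19/2] -> miss, prune

7 AABB tests over nodes [0, 10, 9, 12, 3, 5, 11]; 1 leaf entered; closest miss.

== RESULT ==
[0, 10, 9, 12, 3, 5, 11]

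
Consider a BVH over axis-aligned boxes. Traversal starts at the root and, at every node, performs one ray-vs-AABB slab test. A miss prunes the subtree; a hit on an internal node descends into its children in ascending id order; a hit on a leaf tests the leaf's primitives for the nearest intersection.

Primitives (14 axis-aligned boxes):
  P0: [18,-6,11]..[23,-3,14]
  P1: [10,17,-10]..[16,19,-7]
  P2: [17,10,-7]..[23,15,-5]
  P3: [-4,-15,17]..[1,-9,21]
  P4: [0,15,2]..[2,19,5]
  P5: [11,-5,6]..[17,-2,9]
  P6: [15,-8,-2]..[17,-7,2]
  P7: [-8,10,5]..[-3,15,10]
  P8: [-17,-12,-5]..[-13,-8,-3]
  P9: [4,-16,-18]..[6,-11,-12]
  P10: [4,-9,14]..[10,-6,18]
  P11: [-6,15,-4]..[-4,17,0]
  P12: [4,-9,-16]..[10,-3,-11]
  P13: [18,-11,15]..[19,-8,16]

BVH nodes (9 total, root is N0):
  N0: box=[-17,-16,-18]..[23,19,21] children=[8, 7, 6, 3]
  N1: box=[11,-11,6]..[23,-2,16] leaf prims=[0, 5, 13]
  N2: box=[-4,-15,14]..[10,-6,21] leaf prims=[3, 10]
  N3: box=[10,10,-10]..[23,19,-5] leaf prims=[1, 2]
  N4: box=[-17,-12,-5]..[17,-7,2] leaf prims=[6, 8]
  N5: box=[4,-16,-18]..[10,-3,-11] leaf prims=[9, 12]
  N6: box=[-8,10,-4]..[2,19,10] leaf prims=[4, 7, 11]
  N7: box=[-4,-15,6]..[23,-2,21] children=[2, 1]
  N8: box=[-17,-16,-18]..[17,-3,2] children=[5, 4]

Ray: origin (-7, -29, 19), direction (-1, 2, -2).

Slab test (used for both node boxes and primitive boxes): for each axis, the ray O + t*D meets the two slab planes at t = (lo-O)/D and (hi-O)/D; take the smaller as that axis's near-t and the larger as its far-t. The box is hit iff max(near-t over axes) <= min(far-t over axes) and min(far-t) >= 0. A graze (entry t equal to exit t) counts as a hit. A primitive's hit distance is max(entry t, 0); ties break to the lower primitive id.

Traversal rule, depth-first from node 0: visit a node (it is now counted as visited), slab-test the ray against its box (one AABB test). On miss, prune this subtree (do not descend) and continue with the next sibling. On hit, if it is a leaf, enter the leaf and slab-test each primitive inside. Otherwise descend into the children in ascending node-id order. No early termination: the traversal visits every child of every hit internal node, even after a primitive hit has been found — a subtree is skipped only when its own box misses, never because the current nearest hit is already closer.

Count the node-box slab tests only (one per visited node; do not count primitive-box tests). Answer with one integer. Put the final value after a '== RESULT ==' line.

Walk:
N0 x:[-30,10] y:[13/2,24] z:[-1,37/2] -> hit [13/2,10], descend [3, 6, 7, 8]
  N3 x:[-30,-17] y:[39/2,24] z:[12,29/2] -> miss, prune
  N6 x:[-9,1] y:[39/2,24] z:[9/2,23/2] -> miss, prune
  N7 x:[-30,-3] y:[7,27/2] z:[-1,13/2] -> miss, prune
  N8 x:[-24,10] y:[13/2,13] z:[17/2,37/2] -> hit [17/2,10], descend [4, 5]
    N4 x:[-24,10] y:[17/2,11] z:[17/2,12] -> hit [17/2,10] leaf, test {P6(miss), P8(miss)}
    N5 x:[-17,-11] y:[13/2,13] z:[15,37/2] -> miss, prune

7 AABB tests over nodes [0, 3, 6, 7, 8, 4, 5]; 1 leaf entered; closest miss.

== RESULT ==
7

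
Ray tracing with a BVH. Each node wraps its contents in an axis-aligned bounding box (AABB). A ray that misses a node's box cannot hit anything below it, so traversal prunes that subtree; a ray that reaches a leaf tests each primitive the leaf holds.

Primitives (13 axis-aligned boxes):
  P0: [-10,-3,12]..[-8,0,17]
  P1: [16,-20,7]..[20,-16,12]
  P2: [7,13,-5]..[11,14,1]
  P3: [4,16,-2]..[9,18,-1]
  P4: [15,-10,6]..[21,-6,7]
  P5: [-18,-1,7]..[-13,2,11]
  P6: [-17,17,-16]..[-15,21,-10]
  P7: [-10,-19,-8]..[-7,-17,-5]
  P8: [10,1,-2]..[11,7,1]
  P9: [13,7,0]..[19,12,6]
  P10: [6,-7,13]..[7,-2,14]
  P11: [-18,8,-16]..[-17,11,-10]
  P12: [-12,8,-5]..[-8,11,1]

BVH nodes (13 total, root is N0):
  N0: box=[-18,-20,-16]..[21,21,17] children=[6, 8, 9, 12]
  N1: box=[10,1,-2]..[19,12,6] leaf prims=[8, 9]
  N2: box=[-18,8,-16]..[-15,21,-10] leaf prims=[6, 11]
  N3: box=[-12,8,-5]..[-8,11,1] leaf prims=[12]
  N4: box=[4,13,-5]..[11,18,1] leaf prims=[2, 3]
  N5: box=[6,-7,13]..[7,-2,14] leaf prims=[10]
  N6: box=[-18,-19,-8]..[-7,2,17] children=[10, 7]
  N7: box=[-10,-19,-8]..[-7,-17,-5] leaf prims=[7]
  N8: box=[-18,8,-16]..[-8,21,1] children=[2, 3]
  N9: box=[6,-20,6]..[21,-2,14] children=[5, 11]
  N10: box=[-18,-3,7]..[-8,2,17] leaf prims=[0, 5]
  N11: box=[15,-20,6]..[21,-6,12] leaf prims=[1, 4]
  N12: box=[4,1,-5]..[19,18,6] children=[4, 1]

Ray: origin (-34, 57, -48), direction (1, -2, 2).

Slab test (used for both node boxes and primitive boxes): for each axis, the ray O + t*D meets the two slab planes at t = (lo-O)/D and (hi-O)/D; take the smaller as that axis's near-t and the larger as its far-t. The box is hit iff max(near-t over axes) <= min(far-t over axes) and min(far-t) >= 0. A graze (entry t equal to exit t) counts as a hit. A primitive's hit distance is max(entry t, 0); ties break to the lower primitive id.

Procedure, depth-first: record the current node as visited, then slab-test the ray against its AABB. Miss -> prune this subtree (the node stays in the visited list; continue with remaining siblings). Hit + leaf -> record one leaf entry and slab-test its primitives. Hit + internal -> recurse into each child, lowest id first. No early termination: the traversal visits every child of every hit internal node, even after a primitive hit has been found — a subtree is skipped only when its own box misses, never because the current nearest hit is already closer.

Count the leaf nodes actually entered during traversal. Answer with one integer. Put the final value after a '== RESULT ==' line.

Traverse from the root:
N0 x:[16,55] y:[18,77/2] z:[16,65/2] -> hit [18,65/2], descend [6, 8, 9, 12]
  N6 x:[16,27] y:[55/2,38] z:[20,65/2] -> miss, prune
  N8 x:[16,26] y:[18,49/2] z:[16,49/2] -> hit [18,49/2], descend [2, 3]
    N2 x:[16,19] y:[18,49/2] z:[16,19] -> hit [18,19] leaf, test {P6@t=18, P11(miss)}
    N3 x:[22,26] y:[23,49/2] z:[43/2,49/2] -> hit [23,49/2] leaf, test {P12@t=23}
  N9 x:[40,55] y:[59/2,77/2] z:[27,31] -> miss, prune
  N12 x:[38,53] y:[39/2,28] z:[43/2,27] -> miss, prune

order=[0, 6, 8, 2, 3, 9, 12]  |boxes|=7  |leaves|=2  hit=P6

== RESULT ==
2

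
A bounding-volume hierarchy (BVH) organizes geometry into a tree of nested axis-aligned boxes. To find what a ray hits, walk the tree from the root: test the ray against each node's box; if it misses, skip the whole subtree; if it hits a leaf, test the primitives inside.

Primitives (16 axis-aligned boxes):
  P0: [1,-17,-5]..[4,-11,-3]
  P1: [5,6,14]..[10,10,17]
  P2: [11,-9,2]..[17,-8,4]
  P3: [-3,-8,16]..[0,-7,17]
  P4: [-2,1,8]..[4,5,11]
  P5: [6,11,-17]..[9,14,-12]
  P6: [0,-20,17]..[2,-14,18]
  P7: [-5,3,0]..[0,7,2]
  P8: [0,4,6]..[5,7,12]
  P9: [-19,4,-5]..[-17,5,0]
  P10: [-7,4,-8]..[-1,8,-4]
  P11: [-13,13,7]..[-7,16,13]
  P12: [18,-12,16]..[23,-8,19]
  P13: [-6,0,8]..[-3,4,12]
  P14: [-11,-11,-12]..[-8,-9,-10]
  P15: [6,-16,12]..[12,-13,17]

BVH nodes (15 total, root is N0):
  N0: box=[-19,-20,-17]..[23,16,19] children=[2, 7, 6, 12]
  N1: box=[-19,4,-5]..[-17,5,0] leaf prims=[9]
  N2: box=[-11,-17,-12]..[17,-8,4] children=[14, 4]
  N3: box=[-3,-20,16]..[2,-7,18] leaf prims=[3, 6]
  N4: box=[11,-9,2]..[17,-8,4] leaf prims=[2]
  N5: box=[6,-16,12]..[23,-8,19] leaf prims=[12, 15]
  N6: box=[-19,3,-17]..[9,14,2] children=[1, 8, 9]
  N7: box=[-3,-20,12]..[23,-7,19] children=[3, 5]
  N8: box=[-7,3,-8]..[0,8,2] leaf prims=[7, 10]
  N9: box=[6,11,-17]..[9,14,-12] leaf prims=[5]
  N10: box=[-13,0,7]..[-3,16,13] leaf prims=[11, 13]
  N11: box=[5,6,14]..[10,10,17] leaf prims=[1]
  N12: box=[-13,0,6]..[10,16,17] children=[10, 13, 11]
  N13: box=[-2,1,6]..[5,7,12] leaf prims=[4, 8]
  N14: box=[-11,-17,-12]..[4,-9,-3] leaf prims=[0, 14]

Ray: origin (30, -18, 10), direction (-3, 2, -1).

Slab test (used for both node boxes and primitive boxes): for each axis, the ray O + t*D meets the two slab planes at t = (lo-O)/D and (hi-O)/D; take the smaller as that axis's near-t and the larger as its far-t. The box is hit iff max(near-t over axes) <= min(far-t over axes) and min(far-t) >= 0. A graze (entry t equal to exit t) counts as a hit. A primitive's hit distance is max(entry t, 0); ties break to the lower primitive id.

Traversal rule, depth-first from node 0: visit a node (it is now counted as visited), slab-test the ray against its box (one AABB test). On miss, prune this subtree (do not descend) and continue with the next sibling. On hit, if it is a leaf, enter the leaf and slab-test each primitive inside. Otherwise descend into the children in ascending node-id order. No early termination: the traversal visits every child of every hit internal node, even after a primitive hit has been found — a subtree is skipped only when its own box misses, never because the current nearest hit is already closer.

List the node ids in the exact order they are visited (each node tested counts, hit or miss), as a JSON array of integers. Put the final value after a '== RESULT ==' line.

Walk:
N0 x:[7/3,49/3] y:[-1,17] z:[-9,27] -> hit [7/3,49/3], descend [2, 6, 7, 12]
  N2 x:[13/3,41/3] y:[1/2,5] z:[6,22] -> miss, prune
  N6 x:[7,49/3] y:[21/2,16] z:[8,27] -> hit [21/2,16], descend [1, 8, 9]
    N1 x:[47/3,49/3] y:[11,23/2] z:[10,15] -> miss, prune
    N8 x:[10,37/3] y:[21/2,13] z:[8,18] -> hit [21/2,37/3] leaf, test {P7(miss), P10(miss)}
    N9 x:[7,8] y:[29/2,16] z:[22,27] -> miss, prune
  N7 x:[7/3,11] y:[-1,11/2] z:[-9,-2] -> miss, prune
  N12 x:[20/3,43/3] y:[9,17] z:[-7,4] -> miss, prune

order=[0, 2, 6, 1, 8, 9, 7, 12]  |boxes|=8  |leaves|=1  hit=miss

== RESULT ==
[0, 2, 6, 1, 8, 9, 7, 12]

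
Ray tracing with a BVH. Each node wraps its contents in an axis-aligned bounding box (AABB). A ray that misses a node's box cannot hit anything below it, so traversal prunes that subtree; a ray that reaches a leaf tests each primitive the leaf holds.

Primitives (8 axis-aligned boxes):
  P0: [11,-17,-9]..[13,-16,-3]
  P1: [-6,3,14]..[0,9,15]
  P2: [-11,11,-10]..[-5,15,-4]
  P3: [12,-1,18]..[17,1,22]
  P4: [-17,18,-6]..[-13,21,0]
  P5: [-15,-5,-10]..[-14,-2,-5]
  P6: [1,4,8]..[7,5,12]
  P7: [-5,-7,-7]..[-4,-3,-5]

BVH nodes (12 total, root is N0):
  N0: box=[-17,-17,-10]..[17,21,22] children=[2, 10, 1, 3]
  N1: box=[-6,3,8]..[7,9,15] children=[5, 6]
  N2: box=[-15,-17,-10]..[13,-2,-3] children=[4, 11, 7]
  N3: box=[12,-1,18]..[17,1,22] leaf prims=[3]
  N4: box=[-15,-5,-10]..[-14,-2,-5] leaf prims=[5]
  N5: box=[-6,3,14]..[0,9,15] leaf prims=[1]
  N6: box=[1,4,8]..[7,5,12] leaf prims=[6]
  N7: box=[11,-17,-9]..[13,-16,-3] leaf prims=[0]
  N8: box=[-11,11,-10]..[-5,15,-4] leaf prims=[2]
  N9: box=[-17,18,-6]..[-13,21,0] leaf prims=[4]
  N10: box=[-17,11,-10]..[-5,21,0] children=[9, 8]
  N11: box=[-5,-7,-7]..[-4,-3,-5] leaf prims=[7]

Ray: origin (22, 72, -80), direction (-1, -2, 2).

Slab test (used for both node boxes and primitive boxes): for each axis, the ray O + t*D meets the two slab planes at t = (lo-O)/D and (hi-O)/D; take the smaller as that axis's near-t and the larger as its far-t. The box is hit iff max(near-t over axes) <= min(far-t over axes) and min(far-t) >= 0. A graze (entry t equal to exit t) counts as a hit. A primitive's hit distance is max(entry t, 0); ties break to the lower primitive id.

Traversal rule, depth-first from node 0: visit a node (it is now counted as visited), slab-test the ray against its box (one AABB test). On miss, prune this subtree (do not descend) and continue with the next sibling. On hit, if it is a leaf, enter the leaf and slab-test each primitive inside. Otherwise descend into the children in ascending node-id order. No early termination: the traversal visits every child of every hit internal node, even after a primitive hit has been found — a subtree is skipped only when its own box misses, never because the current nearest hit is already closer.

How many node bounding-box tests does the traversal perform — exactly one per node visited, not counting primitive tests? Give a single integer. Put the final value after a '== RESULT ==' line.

Walk:
N0 x:[5,39] y:[51/2,89/2] z:[35,51] -> hit [35,39], descend [1, 2, 3, 10]
  N1 x:[15,28] y:[63/2,69/2] z:[44,95/2] -> miss, prune
  N2 x:[9,37] y:[37,89/2] z:[35,77/2] -> hit [37,37], descend [4, 7, 11]
    N4 x:[36,37] y:[37,77/2] z:[35,75/2] -> hit [37,37] leaf, test {P5@t=37}
    N7 x:[9,11] y:[44,89/2] z:[71/2,77/2] -> miss, prune
    N11 x:[26,27] y:[75/2,79/2] z:[73/2,75/2] -> miss, prune
  N3 x:[5,10] y:[71/2,73/2] z:[49,51] -> miss, prune
  N10 x:[27,39] y:[51/2,61/2] z:[35,40] -> miss, prune

8 AABB tests over nodes [0, 1, 2, 4, 7, 11, 3, 10]; 1 leaf entered; closest P5.

== RESULT ==
8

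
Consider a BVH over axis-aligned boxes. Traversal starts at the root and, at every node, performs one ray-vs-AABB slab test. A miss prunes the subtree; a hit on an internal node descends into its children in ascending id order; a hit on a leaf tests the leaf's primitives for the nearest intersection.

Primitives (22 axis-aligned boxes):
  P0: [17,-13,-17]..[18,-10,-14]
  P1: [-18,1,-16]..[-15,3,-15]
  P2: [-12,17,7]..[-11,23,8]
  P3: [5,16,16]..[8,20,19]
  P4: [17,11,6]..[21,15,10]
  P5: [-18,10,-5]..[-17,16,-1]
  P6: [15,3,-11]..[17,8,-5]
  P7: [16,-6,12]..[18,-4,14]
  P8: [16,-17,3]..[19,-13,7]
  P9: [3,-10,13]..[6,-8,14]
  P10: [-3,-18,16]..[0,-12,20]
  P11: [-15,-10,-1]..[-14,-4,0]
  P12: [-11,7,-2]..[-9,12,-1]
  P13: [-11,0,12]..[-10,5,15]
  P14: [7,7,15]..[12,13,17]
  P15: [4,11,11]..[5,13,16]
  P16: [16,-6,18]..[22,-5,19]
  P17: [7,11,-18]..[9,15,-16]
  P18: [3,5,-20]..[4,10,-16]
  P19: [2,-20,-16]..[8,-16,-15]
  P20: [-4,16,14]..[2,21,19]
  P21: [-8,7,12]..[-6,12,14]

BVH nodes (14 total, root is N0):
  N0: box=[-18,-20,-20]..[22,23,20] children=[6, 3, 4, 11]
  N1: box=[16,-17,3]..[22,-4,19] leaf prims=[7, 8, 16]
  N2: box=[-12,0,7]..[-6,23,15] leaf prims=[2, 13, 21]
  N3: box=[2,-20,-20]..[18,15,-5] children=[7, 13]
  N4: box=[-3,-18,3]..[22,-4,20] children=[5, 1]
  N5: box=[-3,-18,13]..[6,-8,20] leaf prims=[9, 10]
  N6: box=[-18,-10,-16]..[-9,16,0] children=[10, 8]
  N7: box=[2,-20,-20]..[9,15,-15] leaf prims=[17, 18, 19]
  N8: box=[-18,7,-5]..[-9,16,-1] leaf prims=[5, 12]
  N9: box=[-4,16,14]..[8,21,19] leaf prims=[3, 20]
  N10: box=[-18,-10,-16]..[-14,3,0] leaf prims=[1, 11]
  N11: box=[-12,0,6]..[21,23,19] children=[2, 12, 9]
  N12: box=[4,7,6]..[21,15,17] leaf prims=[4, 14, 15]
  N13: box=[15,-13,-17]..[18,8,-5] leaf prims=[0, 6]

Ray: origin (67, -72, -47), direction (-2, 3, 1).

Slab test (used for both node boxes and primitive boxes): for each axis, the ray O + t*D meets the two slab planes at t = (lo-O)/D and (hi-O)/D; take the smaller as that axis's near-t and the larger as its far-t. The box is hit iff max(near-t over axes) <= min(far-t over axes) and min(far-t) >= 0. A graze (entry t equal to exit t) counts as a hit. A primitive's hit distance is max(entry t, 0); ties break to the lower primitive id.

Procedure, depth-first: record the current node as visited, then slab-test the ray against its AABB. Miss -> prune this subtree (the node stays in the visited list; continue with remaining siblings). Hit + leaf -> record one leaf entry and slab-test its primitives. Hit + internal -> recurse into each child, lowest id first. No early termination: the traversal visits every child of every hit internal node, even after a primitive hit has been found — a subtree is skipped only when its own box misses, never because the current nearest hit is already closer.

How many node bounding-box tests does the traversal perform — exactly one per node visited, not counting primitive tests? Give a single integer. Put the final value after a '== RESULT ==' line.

Traverse from the root:
N0 x:[45/2,85/2] y:[52/3,95/3] z:[27,67] -> hit [27,95/3], descend [3, 4, 6, 11]
  N3 x:[49/2,65/2] y:[52/3,29] z:[27,42] -> hit [27,29], descend [7, 13]
    N7 x:[29,65/2] y:[52/3,29] z:[27,32] -> hit [29,29] leaf, test {P17@t=29, P18(miss), P19(miss)}
    N13 x:[49/2,26] y:[59/3,80/3] z:[30,42] -> miss, prune
  N4 x:[45/2,35] y:[18,68/3] z:[50,67] -> miss, prune
  N6 x:[38,85/2] y:[62/3,88/3] z:[31,47] -> miss, prune
  N11 x:[23,79/2] y:[24,95/3] z:[53,66] -> miss, prune

Summary -> nodes [0, 3, 7, 13, 4, 6, 11]; box-tests=7; leaf-entries=1; first=P17

== RESULT ==
7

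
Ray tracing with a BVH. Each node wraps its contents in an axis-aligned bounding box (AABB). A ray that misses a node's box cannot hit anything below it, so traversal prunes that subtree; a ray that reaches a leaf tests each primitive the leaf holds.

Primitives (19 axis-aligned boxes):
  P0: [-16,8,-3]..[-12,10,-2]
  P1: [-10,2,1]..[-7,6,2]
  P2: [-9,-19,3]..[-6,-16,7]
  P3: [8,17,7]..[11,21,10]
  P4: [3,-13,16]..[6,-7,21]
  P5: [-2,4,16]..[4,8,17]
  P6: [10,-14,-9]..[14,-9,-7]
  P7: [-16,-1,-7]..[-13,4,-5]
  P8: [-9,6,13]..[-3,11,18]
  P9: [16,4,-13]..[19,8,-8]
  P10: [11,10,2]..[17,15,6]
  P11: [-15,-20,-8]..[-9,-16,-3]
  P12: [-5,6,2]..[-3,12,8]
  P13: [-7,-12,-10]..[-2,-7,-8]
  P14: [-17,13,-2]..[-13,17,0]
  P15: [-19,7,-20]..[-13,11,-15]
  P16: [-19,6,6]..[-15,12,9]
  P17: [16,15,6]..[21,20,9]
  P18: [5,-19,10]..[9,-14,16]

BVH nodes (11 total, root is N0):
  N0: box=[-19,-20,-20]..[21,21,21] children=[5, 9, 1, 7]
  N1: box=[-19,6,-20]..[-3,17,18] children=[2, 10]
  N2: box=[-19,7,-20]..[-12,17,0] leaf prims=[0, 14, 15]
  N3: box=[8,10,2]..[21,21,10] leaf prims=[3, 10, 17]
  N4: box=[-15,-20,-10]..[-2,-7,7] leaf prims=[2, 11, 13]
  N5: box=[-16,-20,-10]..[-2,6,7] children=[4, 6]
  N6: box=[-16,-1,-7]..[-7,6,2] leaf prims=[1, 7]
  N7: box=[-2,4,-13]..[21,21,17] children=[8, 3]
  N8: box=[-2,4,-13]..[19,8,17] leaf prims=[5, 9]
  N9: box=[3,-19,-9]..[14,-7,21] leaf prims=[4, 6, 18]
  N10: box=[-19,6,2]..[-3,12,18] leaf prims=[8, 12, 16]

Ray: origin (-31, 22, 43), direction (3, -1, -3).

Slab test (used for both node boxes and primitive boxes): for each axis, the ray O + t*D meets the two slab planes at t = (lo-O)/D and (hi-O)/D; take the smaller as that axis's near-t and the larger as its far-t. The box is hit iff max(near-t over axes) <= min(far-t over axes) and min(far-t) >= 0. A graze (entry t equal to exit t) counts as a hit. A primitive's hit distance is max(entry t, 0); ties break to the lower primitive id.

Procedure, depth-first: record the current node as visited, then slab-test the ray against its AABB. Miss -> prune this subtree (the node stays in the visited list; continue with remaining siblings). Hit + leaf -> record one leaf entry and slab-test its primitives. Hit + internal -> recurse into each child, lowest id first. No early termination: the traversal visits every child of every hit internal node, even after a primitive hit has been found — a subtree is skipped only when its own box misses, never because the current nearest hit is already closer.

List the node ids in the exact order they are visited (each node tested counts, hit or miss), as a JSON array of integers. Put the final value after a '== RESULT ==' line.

Trace the traversal:
N0 x:[4,52/3] y:[1,42] z:[22/3,21] -> hit [22/3,52/3], descend [1, 5, 7, 9]
  N1 x:[4,28/3] y:[5,16] z:[25/3,21] -> hit [25/3,28/3], descend [2, 10]
    N2 x:[4,19/3] y:[5,15] z:[43/3,21] -> miss, prune
    N10 x:[4,28/3] y:[10,16] z:[25/3,41/3] -> miss, prune
  N5 x:[5,29/3] y:[16,42] z:[12,53/3] -> miss, prune
  N7 x:[29/3,52/3] y:[1,18] z:[26/3,56/3] -> hit [29/3,52/3], descend [3, 8]
    N3 x:[13,52/3] y:[1,12] z:[11,41/3] -> miss, prune
    N8 x:[29/3,50/3] y:[14,18] z:[26/3,56/3] -> hit [14,50/3] leaf, test {P5(miss), P9(miss)}
  N9 x:[34/3,15] y:[29,41] z:[22/3,52/3] -> miss, prune

Visited [0, 1, 2, 10, 5, 7, 3, 8, 9]. Tests: 9 box, 1 leaf. Nearest: miss.

== RESULT ==
[0, 1, 2, 10, 5, 7, 3, 8, 9]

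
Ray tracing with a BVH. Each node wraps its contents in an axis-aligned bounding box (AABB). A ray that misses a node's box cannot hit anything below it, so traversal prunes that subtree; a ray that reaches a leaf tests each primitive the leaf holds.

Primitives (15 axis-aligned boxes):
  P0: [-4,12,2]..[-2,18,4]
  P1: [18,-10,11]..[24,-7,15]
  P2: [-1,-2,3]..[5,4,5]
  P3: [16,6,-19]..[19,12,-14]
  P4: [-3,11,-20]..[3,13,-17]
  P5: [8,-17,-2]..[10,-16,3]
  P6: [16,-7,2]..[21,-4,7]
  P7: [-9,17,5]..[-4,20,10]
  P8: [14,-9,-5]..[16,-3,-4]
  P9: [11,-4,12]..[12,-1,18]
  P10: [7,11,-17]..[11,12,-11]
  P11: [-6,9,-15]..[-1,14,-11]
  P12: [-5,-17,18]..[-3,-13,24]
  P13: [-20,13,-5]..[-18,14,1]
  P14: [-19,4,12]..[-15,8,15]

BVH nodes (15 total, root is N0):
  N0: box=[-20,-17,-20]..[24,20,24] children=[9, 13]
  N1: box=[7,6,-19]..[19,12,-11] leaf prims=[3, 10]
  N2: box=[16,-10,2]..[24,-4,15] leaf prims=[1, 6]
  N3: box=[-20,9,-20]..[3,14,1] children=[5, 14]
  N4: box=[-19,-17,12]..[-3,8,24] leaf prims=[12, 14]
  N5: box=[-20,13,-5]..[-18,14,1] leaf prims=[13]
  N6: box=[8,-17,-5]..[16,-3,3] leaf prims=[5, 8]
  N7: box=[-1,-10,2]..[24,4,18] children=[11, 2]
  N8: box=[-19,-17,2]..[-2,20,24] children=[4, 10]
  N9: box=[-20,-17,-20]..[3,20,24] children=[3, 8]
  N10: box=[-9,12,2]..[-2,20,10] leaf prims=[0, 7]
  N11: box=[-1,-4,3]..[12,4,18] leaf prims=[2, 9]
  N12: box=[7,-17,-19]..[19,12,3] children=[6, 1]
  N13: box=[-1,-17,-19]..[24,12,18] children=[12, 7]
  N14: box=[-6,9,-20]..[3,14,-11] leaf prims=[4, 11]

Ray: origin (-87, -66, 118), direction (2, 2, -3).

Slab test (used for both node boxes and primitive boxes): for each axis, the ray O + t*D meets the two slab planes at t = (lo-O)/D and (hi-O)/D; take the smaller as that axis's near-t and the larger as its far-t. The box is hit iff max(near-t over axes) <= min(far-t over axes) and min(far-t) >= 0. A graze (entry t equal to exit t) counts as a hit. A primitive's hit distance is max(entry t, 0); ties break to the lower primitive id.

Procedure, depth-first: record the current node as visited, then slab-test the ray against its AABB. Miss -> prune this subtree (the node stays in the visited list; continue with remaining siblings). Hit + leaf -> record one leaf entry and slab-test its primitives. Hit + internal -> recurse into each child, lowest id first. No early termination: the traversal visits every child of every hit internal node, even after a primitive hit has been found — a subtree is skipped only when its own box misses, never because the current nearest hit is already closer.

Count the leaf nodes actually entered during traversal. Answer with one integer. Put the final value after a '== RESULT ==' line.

Traverse from the root:
N0 x:[67/2,111/2] y:[49/2,43] z:[94/3,46] -> hit [67/2,43], descend [9, 13]
  N9 x:[67/2,45] y:[49/2,43] z:[94/3,46] -> hit [67/2,43], descend [3, 8]
    N3 x:[67/2,45] y:[75/2,40] z:[39,46] -> hit [39,40], descend [5, 14]
      N5 x:[67/2,69/2] y:[79/2,40] z:[39,41] -> miss, prune
      N14 x:[81/2,45] y:[75/2,40] z:[43,46] -> miss, prune
    N8 x:[34,85/2] y:[49/2,43] z:[94/3,116/3] -> hit [34,116/3], descend [4, 10]
      N4 x:[34,42] y:[49/2,37] z:[94/3,106/3] -> hit [34,106/3] leaf, test {P12(miss), P14@t=35}
      N10 x:[39,85/2] y:[39,43] z:[36,116/3] -> miss, prune
  N13 x:[43,111/2] y:[49/2,39] z:[100/3,137/3] -> miss, prune

9 AABB tests over nodes [0, 9, 3, 5, 14, 8, 4, 10, 13]; 1 leaf entered; closest P14.

== RESULT ==
1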